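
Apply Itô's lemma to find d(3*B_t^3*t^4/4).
d(3*B_t^3*t^4/4) = (3*B_t*t^3*(4*B_t^2 + 3*t)/4) dt + (9*B_t^2*t^4/4) dB_t

Itô's formula for f(t, x): d f(t, B_t) = (f_t + (1/2) f_xx) dt + f_x dB_t. Compute partials of f(t, x) = 3*t^4*x^3/4:
  f_t(t,x)  = 3*t^3*x^3
  f_x(t,x)  = 9*t^4*x^2/4
  f_xx(t,x) = 9*t^4*x/2
Assemble drift = f_t + (1/2) f_xx = 3*t^3*x*(3*t + 4*x^2)/4 and diffusion = f_x = 9*t^4*x^2/4. Substituting x = B_t:
  d(3*B_t^3*t^4/4) = (3*B_t*t^3*(4*B_t^2 + 3*t)/4) dt + (9*B_t^2*t^4/4) dB_t.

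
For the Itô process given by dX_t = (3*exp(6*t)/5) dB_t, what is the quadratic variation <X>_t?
<X>_t = 3*exp(12*t)/100 - 3/100

For an Itô process dX_t = a(t) dt + b(t) dB_t, the quadratic variation is <X>_t = int_0^t b(s)^2 ds (the drift term does not contribute). Here b(s) = 3*exp(6*s)/5, so
  b(s)^2 = 9*exp(12*s)/25.
Integrating from 0 to t:
  <X>_t = int_0^t (9*exp(12*s)/25) ds = 3*exp(12*t)/100 - 3/100.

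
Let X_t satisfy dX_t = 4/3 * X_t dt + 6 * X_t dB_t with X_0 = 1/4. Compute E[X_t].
E[X_t] = exp(4*t/3)/4

For GBM dX = mu X dt + sigma X dB with X_0 = x_0, apply Itô to Y = log X: dY = (mu - sigma^2/2) dt + sigma dB, so Y_t = log(x_0) + (mu - sigma^2/2) t + sigma B_t and hence X_t = x_0 * exp((mu - sigma^2/2) t + sigma B_t).
With mu = 4/3, sigma = 6, x_0 = 1/4, this gives:
  X_t = 1/4 * exp((-50/3) * t + (6) * B_t).
Since sigma*B_t ~ Normal(0, sigma^2 t), E[exp(sigma*B_t)] = exp(sigma^2 t / 2); so E[X_t] = x_0 * exp((mu - sigma^2/2) t) * exp(sigma^2 t / 2) = x_0 * exp(mu t) = exp(4*t/3)/4.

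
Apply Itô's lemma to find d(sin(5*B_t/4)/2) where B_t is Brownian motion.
d(sin(5*B_t/4)/2) = (-25*sin(5*B_t/4)/64) dt + (5*cos(5*B_t/4)/8) dB_t

Itô's formula for f(B_t) gives d f(B_t) = f'(B_t) dB_t + (1/2) f''(B_t) dt. Compute derivatives of f(x) = sin(5*x/4)/2:
  f'(x)  = 5*cos(5*x/4)/8
  f''(x) = -25*sin(5*x/4)/32
Substitute x = B_t and multiply the f'' term by 1/2:
  drift     = (1/2) * (-25*sin(5*x/4)/32) evaluated at B_t = -25*sin(5*B_t/4)/64
  diffusion = (5*cos(5*x/4)/8) evaluated at B_t = 5*cos(5*B_t/4)/8
Therefore d(sin(5*B_t/4)/2) = (-25*sin(5*B_t/4)/64) dt + (5*cos(5*B_t/4)/8) dB_t.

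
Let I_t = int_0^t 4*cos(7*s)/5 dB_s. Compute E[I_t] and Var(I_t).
E[I_t] = 0; Var(I_t) = 8*t/25 + 4*sin(14*t)/175

The Itô integral of a deterministic integrand f(s) has mean 0 because each increment f(s) * (B_{s+ds} - B_s) has mean 0. By the Itô isometry:
  Var( int_0^t f(s) dB_s ) = E[ (int_0^t f(s) dB_s)^2 ] = int_0^t f(s)^2 ds.
Here f(s) = 4*cos(7*s)/5, so f(s)^2 = 16*cos(7*s)^2/25. Integrate:
  int_0^t (16*cos(7*s)^2/25) ds = 8*t/25 + 4*sin(14*t)/175.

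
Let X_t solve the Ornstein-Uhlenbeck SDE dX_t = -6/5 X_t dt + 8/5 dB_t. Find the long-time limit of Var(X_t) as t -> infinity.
lim Var(X_t) = 16/15

The OU SDE dX = -theta X dt + sigma dB admits the integrating factor exp(theta t): d(exp(theta t) X_t) = sigma exp(theta t) dB_t. Integrating from 0 to t gives X_t = x_0 * exp(-theta t) + sigma * int_0^t exp(-theta (t-s)) dB_s for any initial x_0. The Itô integral has variance (by the Itô isometry) sigma^2 * int_0^t exp(-2 theta (t - s)) ds = sigma^2 * (1 - exp(-2 theta t)) / (2 theta), independent of x_0.
With theta = 6/5, sigma = 8/5:
  Var(X_t) = (8/5)^2 * (1 - exp(-2*6/5 t)) / (2 * 6/5) = 16/15 - 16*exp(-12*t/5)/15.
As t -> infinity, exp(-2*6/5 t) -> 0, so the stationary variance is sigma^2 / (2 theta) = 16/15.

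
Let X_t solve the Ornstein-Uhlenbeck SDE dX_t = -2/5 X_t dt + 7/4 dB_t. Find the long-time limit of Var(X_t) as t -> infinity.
lim Var(X_t) = 245/64

The OU SDE dX = -theta X dt + sigma dB admits the integrating factor exp(theta t): d(exp(theta t) X_t) = sigma exp(theta t) dB_t. Integrating from 0 to t gives X_t = x_0 * exp(-theta t) + sigma * int_0^t exp(-theta (t-s)) dB_s for any initial x_0. The Itô integral has variance (by the Itô isometry) sigma^2 * int_0^t exp(-2 theta (t - s)) ds = sigma^2 * (1 - exp(-2 theta t)) / (2 theta), independent of x_0.
With theta = 2/5, sigma = 7/4:
  Var(X_t) = (7/4)^2 * (1 - exp(-2*2/5 t)) / (2 * 2/5) = 245/64 - 245*exp(-4*t/5)/64.
As t -> infinity, exp(-2*2/5 t) -> 0, so the stationary variance is sigma^2 / (2 theta) = 245/64.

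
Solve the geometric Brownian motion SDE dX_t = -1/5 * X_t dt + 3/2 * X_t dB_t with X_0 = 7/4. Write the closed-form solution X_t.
X_t = 7/4 * exp((-53/40) * t + (3/2) * B_t)

For GBM dX = mu X dt + sigma X dB with X_0 = x_0, apply Itô to Y = log X: dY = (mu - sigma^2/2) dt + sigma dB, so Y_t = log(x_0) + (mu - sigma^2/2) t + sigma B_t and hence X_t = x_0 * exp((mu - sigma^2/2) t + sigma B_t).
With mu = -1/5, sigma = 3/2, x_0 = 7/4, this gives:
  X_t = 7/4 * exp((-53/40) * t + (3/2) * B_t).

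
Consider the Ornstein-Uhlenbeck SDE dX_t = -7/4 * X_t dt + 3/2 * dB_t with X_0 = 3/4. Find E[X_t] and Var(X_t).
E[X_t] = 3*exp(-7*t/4)/4; Var(X_t) = 9/14 - 9*exp(-7*t/2)/14

The OU SDE dX = -theta X dt + sigma dB admits the integrating factor exp(theta t): d(exp(theta t) X_t) = sigma exp(theta t) dB_t. Integrating from 0 to t:
  X_t = x_0 * exp(-theta t) + sigma * int_0^t exp(-theta (t-s)) dB_s.
The Itô integral has mean 0 and (by the Itô isometry) variance sigma^2 * int_0^t exp(-2 theta (t - s)) ds = sigma^2 * (1 - exp(-2 theta t)) / (2 theta).
With theta = 7/4, sigma = 3/2, x_0 = 3/4:
  E[X_t] = 3/4 * exp(-7/4 t) = 3*exp(-7*t/4)/4
  Var(X_t) = (3/2)^2 * (1 - exp(-2*7/4 t)) / (2 * 7/4) = 9/14 - 9*exp(-7*t/2)/14.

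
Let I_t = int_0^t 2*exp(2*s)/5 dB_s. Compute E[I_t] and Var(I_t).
E[I_t] = 0; Var(I_t) = exp(4*t)/25 - 1/25

The Itô integral of a deterministic integrand f(s) has mean 0 because each increment f(s) * (B_{s+ds} - B_s) has mean 0. By the Itô isometry:
  Var( int_0^t f(s) dB_s ) = E[ (int_0^t f(s) dB_s)^2 ] = int_0^t f(s)^2 ds.
Here f(s) = 2*exp(2*s)/5, so f(s)^2 = 4*exp(4*s)/25. Integrate:
  int_0^t (4*exp(4*s)/25) ds = exp(4*t)/25 - 1/25.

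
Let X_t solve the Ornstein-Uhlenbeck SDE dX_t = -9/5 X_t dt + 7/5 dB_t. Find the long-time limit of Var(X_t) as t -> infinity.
lim Var(X_t) = 49/90

The OU SDE dX = -theta X dt + sigma dB admits the integrating factor exp(theta t): d(exp(theta t) X_t) = sigma exp(theta t) dB_t. Integrating from 0 to t gives X_t = x_0 * exp(-theta t) + sigma * int_0^t exp(-theta (t-s)) dB_s for any initial x_0. The Itô integral has variance (by the Itô isometry) sigma^2 * int_0^t exp(-2 theta (t - s)) ds = sigma^2 * (1 - exp(-2 theta t)) / (2 theta), independent of x_0.
With theta = 9/5, sigma = 7/5:
  Var(X_t) = (7/5)^2 * (1 - exp(-2*9/5 t)) / (2 * 9/5) = 49/90 - 49*exp(-18*t/5)/90.
As t -> infinity, exp(-2*9/5 t) -> 0, so the stationary variance is sigma^2 / (2 theta) = 49/90.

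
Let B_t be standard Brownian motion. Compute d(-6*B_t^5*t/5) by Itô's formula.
d(-6*B_t^5*t/5) = (6*B_t^3*(-B_t^2 - 10*t)/5) dt + (-6*B_t^4*t) dB_t

Itô's formula for f(t, x): d f(t, B_t) = (f_t + (1/2) f_xx) dt + f_x dB_t. Compute partials of f(t, x) = -6*t*x^5/5:
  f_t(t,x)  = -6*x^5/5
  f_x(t,x)  = -6*t*x^4
  f_xx(t,x) = -24*t*x^3
Assemble drift = f_t + (1/2) f_xx = 6*x^3*(-10*t - x^2)/5 and diffusion = f_x = -6*t*x^4. Substituting x = B_t:
  d(-6*B_t^5*t/5) = (6*B_t^3*(-B_t^2 - 10*t)/5) dt + (-6*B_t^4*t) dB_t.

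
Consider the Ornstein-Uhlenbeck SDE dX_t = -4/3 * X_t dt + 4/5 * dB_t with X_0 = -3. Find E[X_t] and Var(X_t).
E[X_t] = -3*exp(-4*t/3); Var(X_t) = 6/25 - 6*exp(-8*t/3)/25

The OU SDE dX = -theta X dt + sigma dB admits the integrating factor exp(theta t): d(exp(theta t) X_t) = sigma exp(theta t) dB_t. Integrating from 0 to t:
  X_t = x_0 * exp(-theta t) + sigma * int_0^t exp(-theta (t-s)) dB_s.
The Itô integral has mean 0 and (by the Itô isometry) variance sigma^2 * int_0^t exp(-2 theta (t - s)) ds = sigma^2 * (1 - exp(-2 theta t)) / (2 theta).
With theta = 4/3, sigma = 4/5, x_0 = -3:
  E[X_t] = -3 * exp(-4/3 t) = -3*exp(-4*t/3)
  Var(X_t) = (4/5)^2 * (1 - exp(-2*4/3 t)) / (2 * 4/3) = 6/25 - 6*exp(-8*t/3)/25.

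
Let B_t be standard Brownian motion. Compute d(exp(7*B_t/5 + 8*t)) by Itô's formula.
d(exp(7*B_t/5 + 8*t)) = (449*exp(7*B_t/5 + 8*t)/50) dt + (7*exp(7*B_t/5 + 8*t)/5) dB_t

Itô's formula for f(t, x): d f(t, B_t) = (f_t + (1/2) f_xx) dt + f_x dB_t. Compute partials of f(t, x) = exp(8*t + 7*x/5):
  f_t(t,x)  = 8*exp(8*t + 7*x/5)
  f_x(t,x)  = 7*exp(8*t + 7*x/5)/5
  f_xx(t,x) = 49*exp(8*t + 7*x/5)/25
Assemble drift = f_t + (1/2) f_xx = 449*exp(8*t + 7*x/5)/50 and diffusion = f_x = 7*exp(8*t + 7*x/5)/5. Substituting x = B_t:
  d(exp(7*B_t/5 + 8*t)) = (449*exp(7*B_t/5 + 8*t)/50) dt + (7*exp(7*B_t/5 + 8*t)/5) dB_t.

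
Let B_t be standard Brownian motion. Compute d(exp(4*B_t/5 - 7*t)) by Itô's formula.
d(exp(4*B_t/5 - 7*t)) = (-167*exp(4*B_t/5 - 7*t)/25) dt + (4*exp(4*B_t/5 - 7*t)/5) dB_t

Itô's formula for f(t, x): d f(t, B_t) = (f_t + (1/2) f_xx) dt + f_x dB_t. Compute partials of f(t, x) = exp(-7*t + 4*x/5):
  f_t(t,x)  = -7*exp(-7*t + 4*x/5)
  f_x(t,x)  = 4*exp(-7*t + 4*x/5)/5
  f_xx(t,x) = 16*exp(-7*t + 4*x/5)/25
Assemble drift = f_t + (1/2) f_xx = -167*exp(-7*t + 4*x/5)/25 and diffusion = f_x = 4*exp(-7*t + 4*x/5)/5. Substituting x = B_t:
  d(exp(4*B_t/5 - 7*t)) = (-167*exp(4*B_t/5 - 7*t)/25) dt + (4*exp(4*B_t/5 - 7*t)/5) dB_t.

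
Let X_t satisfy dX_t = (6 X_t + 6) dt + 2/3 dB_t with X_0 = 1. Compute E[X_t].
E[X_t] = 2*exp(6*t) - 1

Taking expectations and using E[dB_t] = 0, the mean m(t) = E[X_t] satisfies the ODE m'(t) = a m(t) + b with m(0) = x_0. With a = 6, b = 6, x_0 = 1, the solution is
  m(t) = x_0 * exp(a t) + (b/a) * (exp(a t) - 1)
       = 1 * exp(6 t) + (6/6) * (exp(6 t) - 1)
       = 2*exp(6*t) - 1.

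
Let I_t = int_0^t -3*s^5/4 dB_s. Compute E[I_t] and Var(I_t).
E[I_t] = 0; Var(I_t) = 9*t^11/176

The Itô integral of a deterministic integrand f(s) has mean 0 because each increment f(s) * (B_{s+ds} - B_s) has mean 0. By the Itô isometry:
  Var( int_0^t f(s) dB_s ) = E[ (int_0^t f(s) dB_s)^2 ] = int_0^t f(s)^2 ds.
Here f(s) = -3*s^5/4, so f(s)^2 = 9*s^10/16. Integrate:
  int_0^t (9*s^10/16) ds = 9*t^11/176.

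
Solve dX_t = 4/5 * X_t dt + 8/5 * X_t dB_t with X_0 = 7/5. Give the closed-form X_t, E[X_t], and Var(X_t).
X_t = 7/5 * exp((-12/25) t + (8/5) B_t); E[X_t] = 7*exp(4*t/5)/5; Var(X_t) = 49*(exp(64*t/25) - 1)*exp(8*t/5)/25

For GBM dX = mu X dt + sigma X dB with X_0 = x_0, apply Itô to Y = log X: dY = (mu - sigma^2/2) dt + sigma dB, so Y_t = log(x_0) + (mu - sigma^2/2) t + sigma B_t and hence X_t = x_0 * exp((mu - sigma^2/2) t + sigma B_t).
With mu = 4/5, sigma = 8/5, x_0 = 7/5, this gives:
  X_t = 7/5 * exp((-12/25) * t + (8/5) * B_t).
Since sigma*B_t ~ Normal(0, sigma^2 t), E[exp(sigma*B_t)] = exp(sigma^2 t / 2); so E[X_t] = x_0 * exp((mu - sigma^2/2) t) * exp(sigma^2 t / 2) = x_0 * exp(mu t) = 7*exp(4*t/5)/5.
Var(X_t) = E[X_t^2] - (E[X_t])^2 = x_0^2 * exp(2 mu t) * (exp(sigma^2 t) - 1) = 49*(exp(64*t/25) - 1)*exp(8*t/5)/25.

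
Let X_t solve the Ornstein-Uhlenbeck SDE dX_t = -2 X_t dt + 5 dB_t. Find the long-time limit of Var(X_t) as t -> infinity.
lim Var(X_t) = 25/4

The OU SDE dX = -theta X dt + sigma dB admits the integrating factor exp(theta t): d(exp(theta t) X_t) = sigma exp(theta t) dB_t. Integrating from 0 to t gives X_t = x_0 * exp(-theta t) + sigma * int_0^t exp(-theta (t-s)) dB_s for any initial x_0. The Itô integral has variance (by the Itô isometry) sigma^2 * int_0^t exp(-2 theta (t - s)) ds = sigma^2 * (1 - exp(-2 theta t)) / (2 theta), independent of x_0.
With theta = 2, sigma = 5:
  Var(X_t) = (5)^2 * (1 - exp(-2*2 t)) / (2 * 2) = 25/4 - 25*exp(-4*t)/4.
As t -> infinity, exp(-2*2 t) -> 0, so the stationary variance is sigma^2 / (2 theta) = 25/4.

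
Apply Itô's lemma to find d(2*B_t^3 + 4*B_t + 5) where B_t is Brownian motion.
d(2*B_t^3 + 4*B_t + 5) = (6*B_t) dt + (6*B_t^2 + 4) dB_t

Itô's formula for f(B_t) gives d f(B_t) = f'(B_t) dB_t + (1/2) f''(B_t) dt. Compute derivatives of f(x) = 2*x^3 + 4*x + 5:
  f'(x)  = 6*x^2 + 4
  f''(x) = 12*x
Substitute x = B_t and multiply the f'' term by 1/2:
  drift     = (1/2) * (12*x) evaluated at B_t = 6*B_t
  diffusion = (6*x^2 + 4) evaluated at B_t = 6*B_t^2 + 4
Therefore d(2*B_t^3 + 4*B_t + 5) = (6*B_t) dt + (6*B_t^2 + 4) dB_t.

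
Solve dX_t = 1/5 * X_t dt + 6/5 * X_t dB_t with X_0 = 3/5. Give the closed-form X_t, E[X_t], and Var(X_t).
X_t = 3/5 * exp((-13/25) t + (6/5) B_t); E[X_t] = 3*exp(t/5)/5; Var(X_t) = 9*(exp(36*t/25) - 1)*exp(2*t/5)/25

For GBM dX = mu X dt + sigma X dB with X_0 = x_0, apply Itô to Y = log X: dY = (mu - sigma^2/2) dt + sigma dB, so Y_t = log(x_0) + (mu - sigma^2/2) t + sigma B_t and hence X_t = x_0 * exp((mu - sigma^2/2) t + sigma B_t).
With mu = 1/5, sigma = 6/5, x_0 = 3/5, this gives:
  X_t = 3/5 * exp((-13/25) * t + (6/5) * B_t).
Since sigma*B_t ~ Normal(0, sigma^2 t), E[exp(sigma*B_t)] = exp(sigma^2 t / 2); so E[X_t] = x_0 * exp((mu - sigma^2/2) t) * exp(sigma^2 t / 2) = x_0 * exp(mu t) = 3*exp(t/5)/5.
Var(X_t) = E[X_t^2] - (E[X_t])^2 = x_0^2 * exp(2 mu t) * (exp(sigma^2 t) - 1) = 9*(exp(36*t/25) - 1)*exp(2*t/5)/25.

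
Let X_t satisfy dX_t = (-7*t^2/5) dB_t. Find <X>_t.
<X>_t = 49*t^5/125

For an Itô process dX_t = a(t) dt + b(t) dB_t, the quadratic variation is <X>_t = int_0^t b(s)^2 ds (the drift term does not contribute). Here b(s) = -7*s^2/5, so
  b(s)^2 = 49*s^4/25.
Integrating from 0 to t:
  <X>_t = int_0^t (49*s^4/25) ds = 49*t^5/125.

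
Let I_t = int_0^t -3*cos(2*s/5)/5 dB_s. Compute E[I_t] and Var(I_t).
E[I_t] = 0; Var(I_t) = 9*t/50 + 9*sin(4*t/5)/40

The Itô integral of a deterministic integrand f(s) has mean 0 because each increment f(s) * (B_{s+ds} - B_s) has mean 0. By the Itô isometry:
  Var( int_0^t f(s) dB_s ) = E[ (int_0^t f(s) dB_s)^2 ] = int_0^t f(s)^2 ds.
Here f(s) = -3*cos(2*s/5)/5, so f(s)^2 = 9*cos(2*s/5)^2/25. Integrate:
  int_0^t (9*cos(2*s/5)^2/25) ds = 9*t/50 + 9*sin(4*t/5)/40.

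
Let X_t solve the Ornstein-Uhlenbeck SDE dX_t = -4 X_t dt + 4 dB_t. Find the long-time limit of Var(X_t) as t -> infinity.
lim Var(X_t) = 2

The OU SDE dX = -theta X dt + sigma dB admits the integrating factor exp(theta t): d(exp(theta t) X_t) = sigma exp(theta t) dB_t. Integrating from 0 to t gives X_t = x_0 * exp(-theta t) + sigma * int_0^t exp(-theta (t-s)) dB_s for any initial x_0. The Itô integral has variance (by the Itô isometry) sigma^2 * int_0^t exp(-2 theta (t - s)) ds = sigma^2 * (1 - exp(-2 theta t)) / (2 theta), independent of x_0.
With theta = 4, sigma = 4:
  Var(X_t) = (4)^2 * (1 - exp(-2*4 t)) / (2 * 4) = 2 - 2*exp(-8*t).
As t -> infinity, exp(-2*4 t) -> 0, so the stationary variance is sigma^2 / (2 theta) = 2.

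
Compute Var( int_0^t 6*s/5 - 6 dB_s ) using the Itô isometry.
Var = 12*t*(t^2 - 15*t + 75)/25

The Itô integral of a deterministic integrand f(s) has mean 0 because each increment f(s) * (B_{s+ds} - B_s) has mean 0. By the Itô isometry:
  Var( int_0^t f(s) dB_s ) = E[ (int_0^t f(s) dB_s)^2 ] = int_0^t f(s)^2 ds.
Here f(s) = 6*s/5 - 6, so f(s)^2 = 36*(s - 5)^2/25. Integrate:
  int_0^t (36*(s - 5)^2/25) ds = 12*t*(t^2 - 15*t + 75)/25.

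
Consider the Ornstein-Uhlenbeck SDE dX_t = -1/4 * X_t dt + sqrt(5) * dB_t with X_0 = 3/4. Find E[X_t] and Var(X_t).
E[X_t] = 3*exp(-t/4)/4; Var(X_t) = 10 - 10*exp(-t/2)

The OU SDE dX = -theta X dt + sigma dB admits the integrating factor exp(theta t): d(exp(theta t) X_t) = sigma exp(theta t) dB_t. Integrating from 0 to t:
  X_t = x_0 * exp(-theta t) + sigma * int_0^t exp(-theta (t-s)) dB_s.
The Itô integral has mean 0 and (by the Itô isometry) variance sigma^2 * int_0^t exp(-2 theta (t - s)) ds = sigma^2 * (1 - exp(-2 theta t)) / (2 theta).
With theta = 1/4, sigma = sqrt(5), x_0 = 3/4:
  E[X_t] = 3/4 * exp(-1/4 t) = 3*exp(-t/4)/4
  Var(X_t) = (sqrt(5))^2 * (1 - exp(-2*1/4 t)) / (2 * 1/4) = 10 - 10*exp(-t/2).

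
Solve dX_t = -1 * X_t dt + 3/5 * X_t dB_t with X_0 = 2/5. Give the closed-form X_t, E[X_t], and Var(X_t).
X_t = 2/5 * exp((-59/50) t + (3/5) B_t); E[X_t] = 2*exp(-t)/5; Var(X_t) = (4*exp(9*t/25) - 4)*exp(-2*t)/25

For GBM dX = mu X dt + sigma X dB with X_0 = x_0, apply Itô to Y = log X: dY = (mu - sigma^2/2) dt + sigma dB, so Y_t = log(x_0) + (mu - sigma^2/2) t + sigma B_t and hence X_t = x_0 * exp((mu - sigma^2/2) t + sigma B_t).
With mu = -1, sigma = 3/5, x_0 = 2/5, this gives:
  X_t = 2/5 * exp((-59/50) * t + (3/5) * B_t).
Since sigma*B_t ~ Normal(0, sigma^2 t), E[exp(sigma*B_t)] = exp(sigma^2 t / 2); so E[X_t] = x_0 * exp((mu - sigma^2/2) t) * exp(sigma^2 t / 2) = x_0 * exp(mu t) = 2*exp(-t)/5.
Var(X_t) = E[X_t^2] - (E[X_t])^2 = x_0^2 * exp(2 mu t) * (exp(sigma^2 t) - 1) = (4*exp(9*t/25) - 4)*exp(-2*t)/25.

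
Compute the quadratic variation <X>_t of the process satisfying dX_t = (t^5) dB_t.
<X>_t = t^11/11

For an Itô process dX_t = a(t) dt + b(t) dB_t, the quadratic variation is <X>_t = int_0^t b(s)^2 ds (the drift term does not contribute). Here b(s) = s^5, so
  b(s)^2 = s^10.
Integrating from 0 to t:
  <X>_t = int_0^t (s^10) ds = t^11/11.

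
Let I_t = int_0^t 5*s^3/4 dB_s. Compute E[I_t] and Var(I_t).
E[I_t] = 0; Var(I_t) = 25*t^7/112

The Itô integral of a deterministic integrand f(s) has mean 0 because each increment f(s) * (B_{s+ds} - B_s) has mean 0. By the Itô isometry:
  Var( int_0^t f(s) dB_s ) = E[ (int_0^t f(s) dB_s)^2 ] = int_0^t f(s)^2 ds.
Here f(s) = 5*s^3/4, so f(s)^2 = 25*s^6/16. Integrate:
  int_0^t (25*s^6/16) ds = 25*t^7/112.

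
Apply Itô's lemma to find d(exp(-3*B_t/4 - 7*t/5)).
d(exp(-3*B_t/4 - 7*t/5)) = (-179*exp(-3*B_t/4 - 7*t/5)/160) dt + (-3*exp(-3*B_t/4 - 7*t/5)/4) dB_t

Itô's formula for f(t, x): d f(t, B_t) = (f_t + (1/2) f_xx) dt + f_x dB_t. Compute partials of f(t, x) = exp(-7*t/5 - 3*x/4):
  f_t(t,x)  = -7*exp(-7*t/5 - 3*x/4)/5
  f_x(t,x)  = -3*exp(-7*t/5 - 3*x/4)/4
  f_xx(t,x) = 9*exp(-7*t/5 - 3*x/4)/16
Assemble drift = f_t + (1/2) f_xx = -179*exp(-7*t/5 - 3*x/4)/160 and diffusion = f_x = -3*exp(-7*t/5 - 3*x/4)/4. Substituting x = B_t:
  d(exp(-3*B_t/4 - 7*t/5)) = (-179*exp(-3*B_t/4 - 7*t/5)/160) dt + (-3*exp(-3*B_t/4 - 7*t/5)/4) dB_t.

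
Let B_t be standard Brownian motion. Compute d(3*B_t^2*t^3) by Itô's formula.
d(3*B_t^2*t^3) = (3*t^2*(3*B_t^2 + t)) dt + (6*B_t*t^3) dB_t

Itô's formula for f(t, x): d f(t, B_t) = (f_t + (1/2) f_xx) dt + f_x dB_t. Compute partials of f(t, x) = 3*t^3*x^2:
  f_t(t,x)  = 9*t^2*x^2
  f_x(t,x)  = 6*t^3*x
  f_xx(t,x) = 6*t^3
Assemble drift = f_t + (1/2) f_xx = 3*t^2*(t + 3*x^2) and diffusion = f_x = 6*t^3*x. Substituting x = B_t:
  d(3*B_t^2*t^3) = (3*t^2*(3*B_t^2 + t)) dt + (6*B_t*t^3) dB_t.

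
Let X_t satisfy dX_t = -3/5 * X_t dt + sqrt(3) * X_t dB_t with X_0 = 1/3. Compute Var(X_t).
Var(X_t) = (exp(3*t) - 1)*exp(-6*t/5)/9

For GBM dX = mu X dt + sigma X dB with X_0 = x_0, apply Itô to Y = log X: dY = (mu - sigma^2/2) dt + sigma dB, so Y_t = log(x_0) + (mu - sigma^2/2) t + sigma B_t and hence X_t = x_0 * exp((mu - sigma^2/2) t + sigma B_t).
With mu = -3/5, sigma = sqrt(3), x_0 = 1/3, this gives:
  X_t = 1/3 * exp((-21/10) * t + (sqrt(3)) * B_t).
Since sigma*B_t ~ Normal(0, sigma^2 t), E[exp(sigma*B_t)] = exp(sigma^2 t / 2); so E[X_t] = x_0 * exp((mu - sigma^2/2) t) * exp(sigma^2 t / 2) = x_0 * exp(mu t) = exp(-3*t/5)/3.
Var(X_t) = E[X_t^2] - (E[X_t])^2 = x_0^2 * exp(2 mu t) * (exp(sigma^2 t) - 1) = (exp(3*t) - 1)*exp(-6*t/5)/9.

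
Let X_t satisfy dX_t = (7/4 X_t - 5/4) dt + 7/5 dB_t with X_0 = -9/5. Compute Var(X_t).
Var(X_t) = 14*exp(7*t/2)/25 - 14/25

The variance V(t) = Var(X_t) satisfies V'(t) = 2 a V(t) + c^2 with V(0) = 0 (drift coefficient is linear in X, diffusion is constant). With a = 7/4, c = 7/5, the solution is
  V(t) = (c^2 / (2 a)) * (exp(2 a t) - 1)
       = ((7/5)^2 / (2*(7/4))) * (exp((7/2) t) - 1)
       = 14*exp(7*t/2)/25 - 14/25.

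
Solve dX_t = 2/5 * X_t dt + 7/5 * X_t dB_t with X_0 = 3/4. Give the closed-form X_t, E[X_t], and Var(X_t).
X_t = 3/4 * exp((-29/50) t + (7/5) B_t); E[X_t] = 3*exp(2*t/5)/4; Var(X_t) = 9*(exp(49*t/25) - 1)*exp(4*t/5)/16

For GBM dX = mu X dt + sigma X dB with X_0 = x_0, apply Itô to Y = log X: dY = (mu - sigma^2/2) dt + sigma dB, so Y_t = log(x_0) + (mu - sigma^2/2) t + sigma B_t and hence X_t = x_0 * exp((mu - sigma^2/2) t + sigma B_t).
With mu = 2/5, sigma = 7/5, x_0 = 3/4, this gives:
  X_t = 3/4 * exp((-29/50) * t + (7/5) * B_t).
Since sigma*B_t ~ Normal(0, sigma^2 t), E[exp(sigma*B_t)] = exp(sigma^2 t / 2); so E[X_t] = x_0 * exp((mu - sigma^2/2) t) * exp(sigma^2 t / 2) = x_0 * exp(mu t) = 3*exp(2*t/5)/4.
Var(X_t) = E[X_t^2] - (E[X_t])^2 = x_0^2 * exp(2 mu t) * (exp(sigma^2 t) - 1) = 9*(exp(49*t/25) - 1)*exp(4*t/5)/16.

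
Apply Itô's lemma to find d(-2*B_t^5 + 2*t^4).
d(-2*B_t^5 + 2*t^4) = (-20*B_t^3 + 8*t^3) dt + (-10*B_t^4) dB_t

Itô's formula for f(t, x): d f(t, B_t) = (f_t + (1/2) f_xx) dt + f_x dB_t. Compute partials of f(t, x) = 2*t^4 - 2*x^5:
  f_t(t,x)  = 8*t^3
  f_x(t,x)  = -10*x^4
  f_xx(t,x) = -40*x^3
Assemble drift = f_t + (1/2) f_xx = 8*t^3 - 20*x^3 and diffusion = f_x = -10*x^4. Substituting x = B_t:
  d(-2*B_t^5 + 2*t^4) = (-20*B_t^3 + 8*t^3) dt + (-10*B_t^4) dB_t.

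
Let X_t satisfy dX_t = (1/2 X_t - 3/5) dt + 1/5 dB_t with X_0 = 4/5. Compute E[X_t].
E[X_t] = 6/5 - 2*exp(t/2)/5

Taking expectations and using E[dB_t] = 0, the mean m(t) = E[X_t] satisfies the ODE m'(t) = a m(t) + b with m(0) = x_0. With a = 1/2, b = -3/5, x_0 = 4/5, the solution is
  m(t) = x_0 * exp(a t) + (b/a) * (exp(a t) - 1)
       = (4/5) * exp((1/2) t) + ((-3/5)/(1/2)) * (exp((1/2) t) - 1)
       = 6/5 - 2*exp(t/2)/5.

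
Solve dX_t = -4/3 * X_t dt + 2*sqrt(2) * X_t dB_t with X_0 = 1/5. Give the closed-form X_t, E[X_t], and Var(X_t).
X_t = 1/5 * exp((-16/3) t + (2*sqrt(2)) B_t); E[X_t] = exp(-4*t/3)/5; Var(X_t) = (exp(8*t) - 1)*exp(-8*t/3)/25

For GBM dX = mu X dt + sigma X dB with X_0 = x_0, apply Itô to Y = log X: dY = (mu - sigma^2/2) dt + sigma dB, so Y_t = log(x_0) + (mu - sigma^2/2) t + sigma B_t and hence X_t = x_0 * exp((mu - sigma^2/2) t + sigma B_t).
With mu = -4/3, sigma = 2*sqrt(2), x_0 = 1/5, this gives:
  X_t = 1/5 * exp((-16/3) * t + (2*sqrt(2)) * B_t).
Since sigma*B_t ~ Normal(0, sigma^2 t), E[exp(sigma*B_t)] = exp(sigma^2 t / 2); so E[X_t] = x_0 * exp((mu - sigma^2/2) t) * exp(sigma^2 t / 2) = x_0 * exp(mu t) = exp(-4*t/3)/5.
Var(X_t) = E[X_t^2] - (E[X_t])^2 = x_0^2 * exp(2 mu t) * (exp(sigma^2 t) - 1) = (exp(8*t) - 1)*exp(-8*t/3)/25.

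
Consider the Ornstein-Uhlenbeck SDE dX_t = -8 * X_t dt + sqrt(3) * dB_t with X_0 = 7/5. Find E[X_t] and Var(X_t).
E[X_t] = 7*exp(-8*t)/5; Var(X_t) = 3/16 - 3*exp(-16*t)/16

The OU SDE dX = -theta X dt + sigma dB admits the integrating factor exp(theta t): d(exp(theta t) X_t) = sigma exp(theta t) dB_t. Integrating from 0 to t:
  X_t = x_0 * exp(-theta t) + sigma * int_0^t exp(-theta (t-s)) dB_s.
The Itô integral has mean 0 and (by the Itô isometry) variance sigma^2 * int_0^t exp(-2 theta (t - s)) ds = sigma^2 * (1 - exp(-2 theta t)) / (2 theta).
With theta = 8, sigma = sqrt(3), x_0 = 7/5:
  E[X_t] = 7/5 * exp(-8 t) = 7*exp(-8*t)/5
  Var(X_t) = (sqrt(3))^2 * (1 - exp(-2*8 t)) / (2 * 8) = 3/16 - 3*exp(-16*t)/16.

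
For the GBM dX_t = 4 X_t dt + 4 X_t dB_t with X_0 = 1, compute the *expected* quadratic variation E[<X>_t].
E[<X>_t] = 2*exp(24*t)/3 - 2/3

<X>_t = int_0^t (4 * X_s)^2 ds. Taking expectation inside the integral: E[<X>_t] = 4^2 * int_0^t E[X_s^2] ds. For GBM, E[X_s^2] = x_0^2 * exp((2 mu + sigma^2) s). Integrating:
  E[<X>_t] = 4^2 * 1^2 * (exp((2*4 + 4^2) t) - 1) / (2*4 + 4^2)
           = 4^2 * 1^2 * (exp(24 t) - 1) / 24 = 2*exp(24*t)/3 - 2/3.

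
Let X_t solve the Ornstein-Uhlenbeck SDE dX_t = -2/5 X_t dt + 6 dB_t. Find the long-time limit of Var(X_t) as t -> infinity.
lim Var(X_t) = 45

The OU SDE dX = -theta X dt + sigma dB admits the integrating factor exp(theta t): d(exp(theta t) X_t) = sigma exp(theta t) dB_t. Integrating from 0 to t gives X_t = x_0 * exp(-theta t) + sigma * int_0^t exp(-theta (t-s)) dB_s for any initial x_0. The Itô integral has variance (by the Itô isometry) sigma^2 * int_0^t exp(-2 theta (t - s)) ds = sigma^2 * (1 - exp(-2 theta t)) / (2 theta), independent of x_0.
With theta = 2/5, sigma = 6:
  Var(X_t) = (6)^2 * (1 - exp(-2*2/5 t)) / (2 * 2/5) = 45 - 45*exp(-4*t/5).
As t -> infinity, exp(-2*2/5 t) -> 0, so the stationary variance is sigma^2 / (2 theta) = 45.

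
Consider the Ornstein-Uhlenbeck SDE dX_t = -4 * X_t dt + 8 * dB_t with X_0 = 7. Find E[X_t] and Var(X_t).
E[X_t] = 7*exp(-4*t); Var(X_t) = 8 - 8*exp(-8*t)

The OU SDE dX = -theta X dt + sigma dB admits the integrating factor exp(theta t): d(exp(theta t) X_t) = sigma exp(theta t) dB_t. Integrating from 0 to t:
  X_t = x_0 * exp(-theta t) + sigma * int_0^t exp(-theta (t-s)) dB_s.
The Itô integral has mean 0 and (by the Itô isometry) variance sigma^2 * int_0^t exp(-2 theta (t - s)) ds = sigma^2 * (1 - exp(-2 theta t)) / (2 theta).
With theta = 4, sigma = 8, x_0 = 7:
  E[X_t] = 7 * exp(-4 t) = 7*exp(-4*t)
  Var(X_t) = (8)^2 * (1 - exp(-2*4 t)) / (2 * 4) = 8 - 8*exp(-8*t).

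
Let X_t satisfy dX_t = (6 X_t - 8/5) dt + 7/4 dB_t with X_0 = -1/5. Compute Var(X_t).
Var(X_t) = 49*exp(12*t)/192 - 49/192

The variance V(t) = Var(X_t) satisfies V'(t) = 2 a V(t) + c^2 with V(0) = 0 (drift coefficient is linear in X, diffusion is constant). With a = 6, c = 7/4, the solution is
  V(t) = (c^2 / (2 a)) * (exp(2 a t) - 1)
       = ((7/4)^2 / (2*6)) * (exp(12 t) - 1)
       = 49*exp(12*t)/192 - 49/192.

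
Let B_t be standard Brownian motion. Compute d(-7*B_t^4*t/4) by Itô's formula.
d(-7*B_t^4*t/4) = (7*B_t^2*(-B_t^2 - 6*t)/4) dt + (-7*B_t^3*t) dB_t

Itô's formula for f(t, x): d f(t, B_t) = (f_t + (1/2) f_xx) dt + f_x dB_t. Compute partials of f(t, x) = -7*t*x^4/4:
  f_t(t,x)  = -7*x^4/4
  f_x(t,x)  = -7*t*x^3
  f_xx(t,x) = -21*t*x^2
Assemble drift = f_t + (1/2) f_xx = 7*x^2*(-6*t - x^2)/4 and diffusion = f_x = -7*t*x^3. Substituting x = B_t:
  d(-7*B_t^4*t/4) = (7*B_t^2*(-B_t^2 - 6*t)/4) dt + (-7*B_t^3*t) dB_t.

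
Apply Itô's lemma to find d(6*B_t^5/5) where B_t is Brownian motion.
d(6*B_t^5/5) = (12*B_t^3) dt + (6*B_t^4) dB_t

Itô's formula for f(B_t) gives d f(B_t) = f'(B_t) dB_t + (1/2) f''(B_t) dt. Compute derivatives of f(x) = 6*x^5/5:
  f'(x)  = 6*x^4
  f''(x) = 24*x^3
Substitute x = B_t and multiply the f'' term by 1/2:
  drift     = (1/2) * (24*x^3) evaluated at B_t = 12*B_t^3
  diffusion = (6*x^4) evaluated at B_t = 6*B_t^4
Therefore d(6*B_t^5/5) = (12*B_t^3) dt + (6*B_t^4) dB_t.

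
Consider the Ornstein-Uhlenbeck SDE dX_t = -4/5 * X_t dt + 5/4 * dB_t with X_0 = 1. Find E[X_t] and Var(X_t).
E[X_t] = exp(-4*t/5); Var(X_t) = 125/128 - 125*exp(-8*t/5)/128

The OU SDE dX = -theta X dt + sigma dB admits the integrating factor exp(theta t): d(exp(theta t) X_t) = sigma exp(theta t) dB_t. Integrating from 0 to t:
  X_t = x_0 * exp(-theta t) + sigma * int_0^t exp(-theta (t-s)) dB_s.
The Itô integral has mean 0 and (by the Itô isometry) variance sigma^2 * int_0^t exp(-2 theta (t - s)) ds = sigma^2 * (1 - exp(-2 theta t)) / (2 theta).
With theta = 4/5, sigma = 5/4, x_0 = 1:
  E[X_t] = 1 * exp(-4/5 t) = exp(-4*t/5)
  Var(X_t) = (5/4)^2 * (1 - exp(-2*4/5 t)) / (2 * 4/5) = 125/128 - 125*exp(-8*t/5)/128.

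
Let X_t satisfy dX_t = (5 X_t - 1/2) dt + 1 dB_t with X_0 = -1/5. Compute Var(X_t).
Var(X_t) = exp(10*t)/10 - 1/10

The variance V(t) = Var(X_t) satisfies V'(t) = 2 a V(t) + c^2 with V(0) = 0 (drift coefficient is linear in X, diffusion is constant). With a = 5, c = 1, the solution is
  V(t) = (c^2 / (2 a)) * (exp(2 a t) - 1)
       = (1^2 / (2*5)) * (exp(10 t) - 1)
       = exp(10*t)/10 - 1/10.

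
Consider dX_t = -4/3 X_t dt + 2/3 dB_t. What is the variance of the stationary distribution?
lim Var(X_t) = 1/6

The OU SDE dX = -theta X dt + sigma dB admits the integrating factor exp(theta t): d(exp(theta t) X_t) = sigma exp(theta t) dB_t. Integrating from 0 to t gives X_t = x_0 * exp(-theta t) + sigma * int_0^t exp(-theta (t-s)) dB_s for any initial x_0. The Itô integral has variance (by the Itô isometry) sigma^2 * int_0^t exp(-2 theta (t - s)) ds = sigma^2 * (1 - exp(-2 theta t)) / (2 theta), independent of x_0.
With theta = 4/3, sigma = 2/3:
  Var(X_t) = (2/3)^2 * (1 - exp(-2*4/3 t)) / (2 * 4/3) = 1/6 - exp(-8*t/3)/6.
As t -> infinity, exp(-2*4/3 t) -> 0, so the stationary variance is sigma^2 / (2 theta) = 1/6.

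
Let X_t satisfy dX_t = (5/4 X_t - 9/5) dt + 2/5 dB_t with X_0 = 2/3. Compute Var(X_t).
Var(X_t) = 8*exp(5*t/2)/125 - 8/125

The variance V(t) = Var(X_t) satisfies V'(t) = 2 a V(t) + c^2 with V(0) = 0 (drift coefficient is linear in X, diffusion is constant). With a = 5/4, c = 2/5, the solution is
  V(t) = (c^2 / (2 a)) * (exp(2 a t) - 1)
       = ((2/5)^2 / (2*(5/4))) * (exp((5/2) t) - 1)
       = 8*exp(5*t/2)/125 - 8/125.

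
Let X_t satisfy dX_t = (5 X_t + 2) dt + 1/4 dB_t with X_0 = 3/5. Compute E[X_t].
E[X_t] = exp(5*t) - 2/5

Taking expectations and using E[dB_t] = 0, the mean m(t) = E[X_t] satisfies the ODE m'(t) = a m(t) + b with m(0) = x_0. With a = 5, b = 2, x_0 = 3/5, the solution is
  m(t) = x_0 * exp(a t) + (b/a) * (exp(a t) - 1)
       = (3/5) * exp(5 t) + (2/5) * (exp(5 t) - 1)
       = exp(5*t) - 2/5.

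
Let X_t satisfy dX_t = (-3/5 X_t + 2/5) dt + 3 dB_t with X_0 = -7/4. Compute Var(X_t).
Var(X_t) = 15/2 - 15*exp(-6*t/5)/2

The variance V(t) = Var(X_t) satisfies V'(t) = 2 a V(t) + c^2 with V(0) = 0 (drift coefficient is linear in X, diffusion is constant). With a = -3/5, c = 3, the solution is
  V(t) = (c^2 / (2 a)) * (exp(2 a t) - 1)
       = (3^2 / (2*(-3/5))) * (exp((-6/5) t) - 1)
       = 15/2 - 15*exp(-6*t/5)/2.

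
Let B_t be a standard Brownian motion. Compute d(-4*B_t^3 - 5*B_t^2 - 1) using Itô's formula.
d(-4*B_t^3 - 5*B_t^2 - 1) = (-12*B_t - 5) dt + (2*B_t*(-6*B_t - 5)) dB_t

Itô's formula for f(B_t) gives d f(B_t) = f'(B_t) dB_t + (1/2) f''(B_t) dt. Compute derivatives of f(x) = -4*x^3 - 5*x^2 - 1:
  f'(x)  = 2*x*(-6*x - 5)
  f''(x) = -24*x - 10
Substitute x = B_t and multiply the f'' term by 1/2:
  drift     = (1/2) * (-24*x - 10) evaluated at B_t = -12*B_t - 5
  diffusion = (2*x*(-6*x - 5)) evaluated at B_t = 2*B_t*(-6*B_t - 5)
Therefore d(-4*B_t^3 - 5*B_t^2 - 1) = (-12*B_t - 5) dt + (2*B_t*(-6*B_t - 5)) dB_t.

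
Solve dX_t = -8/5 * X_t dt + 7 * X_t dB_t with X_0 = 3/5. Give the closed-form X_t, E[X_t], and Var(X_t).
X_t = 3/5 * exp((-261/10) t + (7) B_t); E[X_t] = 3*exp(-8*t/5)/5; Var(X_t) = (9*exp(49*t) - 9)*exp(-16*t/5)/25

For GBM dX = mu X dt + sigma X dB with X_0 = x_0, apply Itô to Y = log X: dY = (mu - sigma^2/2) dt + sigma dB, so Y_t = log(x_0) + (mu - sigma^2/2) t + sigma B_t and hence X_t = x_0 * exp((mu - sigma^2/2) t + sigma B_t).
With mu = -8/5, sigma = 7, x_0 = 3/5, this gives:
  X_t = 3/5 * exp((-261/10) * t + (7) * B_t).
Since sigma*B_t ~ Normal(0, sigma^2 t), E[exp(sigma*B_t)] = exp(sigma^2 t / 2); so E[X_t] = x_0 * exp((mu - sigma^2/2) t) * exp(sigma^2 t / 2) = x_0 * exp(mu t) = 3*exp(-8*t/5)/5.
Var(X_t) = E[X_t^2] - (E[X_t])^2 = x_0^2 * exp(2 mu t) * (exp(sigma^2 t) - 1) = (9*exp(49*t) - 9)*exp(-16*t/5)/25.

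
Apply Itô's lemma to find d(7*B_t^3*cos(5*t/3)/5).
d(7*B_t^3*cos(5*t/3)/5) = (7*B_t*(-5*B_t^2*sin(5*t/3) + 9*cos(5*t/3))/15) dt + (21*B_t^2*cos(5*t/3)/5) dB_t

Itô's formula for f(t, x): d f(t, B_t) = (f_t + (1/2) f_xx) dt + f_x dB_t. Compute partials of f(t, x) = 7*x^3*cos(5*t/3)/5:
  f_t(t,x)  = -7*x^3*sin(5*t/3)/3
  f_x(t,x)  = 21*x^2*cos(5*t/3)/5
  f_xx(t,x) = 42*x*cos(5*t/3)/5
Assemble drift = f_t + (1/2) f_xx = 7*x*(-5*x^2*sin(5*t/3) + 9*cos(5*t/3))/15 and diffusion = f_x = 21*x^2*cos(5*t/3)/5. Substituting x = B_t:
  d(7*B_t^3*cos(5*t/3)/5) = (7*B_t*(-5*B_t^2*sin(5*t/3) + 9*cos(5*t/3))/15) dt + (21*B_t^2*cos(5*t/3)/5) dB_t.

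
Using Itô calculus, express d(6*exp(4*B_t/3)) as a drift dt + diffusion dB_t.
d(6*exp(4*B_t/3)) = (16*exp(4*B_t/3)/3) dt + (8*exp(4*B_t/3)) dB_t

Itô's formula for f(B_t) gives d f(B_t) = f'(B_t) dB_t + (1/2) f''(B_t) dt. Compute derivatives of f(x) = 6*exp(4*x/3):
  f'(x)  = 8*exp(4*x/3)
  f''(x) = 32*exp(4*x/3)/3
Substitute x = B_t and multiply the f'' term by 1/2:
  drift     = (1/2) * (32*exp(4*x/3)/3) evaluated at B_t = 16*exp(4*B_t/3)/3
  diffusion = (8*exp(4*x/3)) evaluated at B_t = 8*exp(4*B_t/3)
Therefore d(6*exp(4*B_t/3)) = (16*exp(4*B_t/3)/3) dt + (8*exp(4*B_t/3)) dB_t.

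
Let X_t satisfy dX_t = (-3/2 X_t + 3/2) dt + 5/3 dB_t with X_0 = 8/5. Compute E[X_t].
E[X_t] = 1 + 3*exp(-3*t/2)/5

Taking expectations and using E[dB_t] = 0, the mean m(t) = E[X_t] satisfies the ODE m'(t) = a m(t) + b with m(0) = x_0. With a = -3/2, b = 3/2, x_0 = 8/5, the solution is
  m(t) = x_0 * exp(a t) + (b/a) * (exp(a t) - 1)
       = (8/5) * exp((-3/2) t) + ((3/2)/(-3/2)) * (exp((-3/2) t) - 1)
       = 1 + 3*exp(-3*t/2)/5.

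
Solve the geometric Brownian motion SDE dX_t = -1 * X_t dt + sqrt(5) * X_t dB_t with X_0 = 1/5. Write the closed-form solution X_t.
X_t = 1/5 * exp((-7/2) * t + (sqrt(5)) * B_t)

For GBM dX = mu X dt + sigma X dB with X_0 = x_0, apply Itô to Y = log X: dY = (mu - sigma^2/2) dt + sigma dB, so Y_t = log(x_0) + (mu - sigma^2/2) t + sigma B_t and hence X_t = x_0 * exp((mu - sigma^2/2) t + sigma B_t).
With mu = -1, sigma = sqrt(5), x_0 = 1/5, this gives:
  X_t = 1/5 * exp((-7/2) * t + (sqrt(5)) * B_t).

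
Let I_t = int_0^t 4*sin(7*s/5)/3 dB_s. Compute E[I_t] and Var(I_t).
E[I_t] = 0; Var(I_t) = 8*t/9 - 20*sin(14*t/5)/63

The Itô integral of a deterministic integrand f(s) has mean 0 because each increment f(s) * (B_{s+ds} - B_s) has mean 0. By the Itô isometry:
  Var( int_0^t f(s) dB_s ) = E[ (int_0^t f(s) dB_s)^2 ] = int_0^t f(s)^2 ds.
Here f(s) = 4*sin(7*s/5)/3, so f(s)^2 = 16*sin(7*s/5)^2/9. Integrate:
  int_0^t (16*sin(7*s/5)^2/9) ds = 8*t/9 - 20*sin(14*t/5)/63.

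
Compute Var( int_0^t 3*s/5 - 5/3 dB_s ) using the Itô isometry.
Var = t*(27*t^2 - 225*t + 625)/225

The Itô integral of a deterministic integrand f(s) has mean 0 because each increment f(s) * (B_{s+ds} - B_s) has mean 0. By the Itô isometry:
  Var( int_0^t f(s) dB_s ) = E[ (int_0^t f(s) dB_s)^2 ] = int_0^t f(s)^2 ds.
Here f(s) = 3*s/5 - 5/3, so f(s)^2 = (9*s - 25)^2/225. Integrate:
  int_0^t ((9*s - 25)^2/225) ds = t*(27*t^2 - 225*t + 625)/225.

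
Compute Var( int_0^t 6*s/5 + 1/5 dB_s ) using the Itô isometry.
Var = t*(12*t^2 + 6*t + 1)/25

The Itô integral of a deterministic integrand f(s) has mean 0 because each increment f(s) * (B_{s+ds} - B_s) has mean 0. By the Itô isometry:
  Var( int_0^t f(s) dB_s ) = E[ (int_0^t f(s) dB_s)^2 ] = int_0^t f(s)^2 ds.
Here f(s) = 6*s/5 + 1/5, so f(s)^2 = (6*s + 1)^2/25. Integrate:
  int_0^t ((6*s + 1)^2/25) ds = t*(12*t^2 + 6*t + 1)/25.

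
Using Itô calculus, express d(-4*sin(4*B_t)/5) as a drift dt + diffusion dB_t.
d(-4*sin(4*B_t)/5) = (32*sin(4*B_t)/5) dt + (-16*cos(4*B_t)/5) dB_t

Itô's formula for f(B_t) gives d f(B_t) = f'(B_t) dB_t + (1/2) f''(B_t) dt. Compute derivatives of f(x) = -4*sin(4*x)/5:
  f'(x)  = -16*cos(4*x)/5
  f''(x) = 64*sin(4*x)/5
Substitute x = B_t and multiply the f'' term by 1/2:
  drift     = (1/2) * (64*sin(4*x)/5) evaluated at B_t = 32*sin(4*B_t)/5
  diffusion = (-16*cos(4*x)/5) evaluated at B_t = -16*cos(4*B_t)/5
Therefore d(-4*sin(4*B_t)/5) = (32*sin(4*B_t)/5) dt + (-16*cos(4*B_t)/5) dB_t.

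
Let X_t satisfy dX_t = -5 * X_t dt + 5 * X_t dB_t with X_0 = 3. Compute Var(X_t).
Var(X_t) = (9*exp(25*t) - 9)*exp(-10*t)

For GBM dX = mu X dt + sigma X dB with X_0 = x_0, apply Itô to Y = log X: dY = (mu - sigma^2/2) dt + sigma dB, so Y_t = log(x_0) + (mu - sigma^2/2) t + sigma B_t and hence X_t = x_0 * exp((mu - sigma^2/2) t + sigma B_t).
With mu = -5, sigma = 5, x_0 = 3, this gives:
  X_t = 3 * exp((-35/2) * t + (5) * B_t).
Since sigma*B_t ~ Normal(0, sigma^2 t), E[exp(sigma*B_t)] = exp(sigma^2 t / 2); so E[X_t] = x_0 * exp((mu - sigma^2/2) t) * exp(sigma^2 t / 2) = x_0 * exp(mu t) = 3*exp(-5*t).
Var(X_t) = E[X_t^2] - (E[X_t])^2 = x_0^2 * exp(2 mu t) * (exp(sigma^2 t) - 1) = (9*exp(25*t) - 9)*exp(-10*t).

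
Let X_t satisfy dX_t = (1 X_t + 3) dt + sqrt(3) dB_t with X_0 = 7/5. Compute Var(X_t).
Var(X_t) = 3*exp(2*t)/2 - 3/2

The variance V(t) = Var(X_t) satisfies V'(t) = 2 a V(t) + c^2 with V(0) = 0 (drift coefficient is linear in X, diffusion is constant). With a = 1, c = sqrt(3), the solution is
  V(t) = (c^2 / (2 a)) * (exp(2 a t) - 1)
       = (sqrt(3)^2 / (2*1)) * (exp(2 t) - 1)
       = 3*exp(2*t)/2 - 3/2.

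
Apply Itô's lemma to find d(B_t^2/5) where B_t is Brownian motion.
d(B_t^2/5) = (1/5) dt + (2*B_t/5) dB_t

Itô's formula for f(B_t) gives d f(B_t) = f'(B_t) dB_t + (1/2) f''(B_t) dt. Compute derivatives of f(x) = x^2/5:
  f'(x)  = 2*x/5
  f''(x) = 2/5
Substitute x = B_t and multiply the f'' term by 1/2:
  drift     = (1/2) * (2/5) evaluated at B_t = 1/5
  diffusion = (2*x/5) evaluated at B_t = 2*B_t/5
Therefore d(B_t^2/5) = (1/5) dt + (2*B_t/5) dB_t.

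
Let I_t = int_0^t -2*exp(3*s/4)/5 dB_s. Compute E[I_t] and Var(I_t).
E[I_t] = 0; Var(I_t) = 8*exp(3*t/2)/75 - 8/75

The Itô integral of a deterministic integrand f(s) has mean 0 because each increment f(s) * (B_{s+ds} - B_s) has mean 0. By the Itô isometry:
  Var( int_0^t f(s) dB_s ) = E[ (int_0^t f(s) dB_s)^2 ] = int_0^t f(s)^2 ds.
Here f(s) = -2*exp(3*s/4)/5, so f(s)^2 = 4*exp(3*s/2)/25. Integrate:
  int_0^t (4*exp(3*s/2)/25) ds = 8*exp(3*t/2)/75 - 8/75.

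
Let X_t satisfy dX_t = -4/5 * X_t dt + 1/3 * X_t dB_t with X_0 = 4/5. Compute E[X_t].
E[X_t] = 4*exp(-4*t/5)/5

For GBM dX = mu X dt + sigma X dB with X_0 = x_0, apply Itô to Y = log X: dY = (mu - sigma^2/2) dt + sigma dB, so Y_t = log(x_0) + (mu - sigma^2/2) t + sigma B_t and hence X_t = x_0 * exp((mu - sigma^2/2) t + sigma B_t).
With mu = -4/5, sigma = 1/3, x_0 = 4/5, this gives:
  X_t = 4/5 * exp((-77/90) * t + (1/3) * B_t).
Since sigma*B_t ~ Normal(0, sigma^2 t), E[exp(sigma*B_t)] = exp(sigma^2 t / 2); so E[X_t] = x_0 * exp((mu - sigma^2/2) t) * exp(sigma^2 t / 2) = x_0 * exp(mu t) = 4*exp(-4*t/5)/5.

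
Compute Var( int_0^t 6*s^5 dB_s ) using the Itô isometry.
Var = 36*t^11/11

The Itô integral of a deterministic integrand f(s) has mean 0 because each increment f(s) * (B_{s+ds} - B_s) has mean 0. By the Itô isometry:
  Var( int_0^t f(s) dB_s ) = E[ (int_0^t f(s) dB_s)^2 ] = int_0^t f(s)^2 ds.
Here f(s) = 6*s^5, so f(s)^2 = 36*s^10. Integrate:
  int_0^t (36*s^10) ds = 36*t^11/11.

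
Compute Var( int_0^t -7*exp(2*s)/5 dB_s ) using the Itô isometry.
Var = 49*exp(4*t)/100 - 49/100

The Itô integral of a deterministic integrand f(s) has mean 0 because each increment f(s) * (B_{s+ds} - B_s) has mean 0. By the Itô isometry:
  Var( int_0^t f(s) dB_s ) = E[ (int_0^t f(s) dB_s)^2 ] = int_0^t f(s)^2 ds.
Here f(s) = -7*exp(2*s)/5, so f(s)^2 = 49*exp(4*s)/25. Integrate:
  int_0^t (49*exp(4*s)/25) ds = 49*exp(4*t)/100 - 49/100.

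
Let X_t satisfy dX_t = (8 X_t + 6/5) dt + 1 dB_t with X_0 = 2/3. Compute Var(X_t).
Var(X_t) = exp(16*t)/16 - 1/16

The variance V(t) = Var(X_t) satisfies V'(t) = 2 a V(t) + c^2 with V(0) = 0 (drift coefficient is linear in X, diffusion is constant). With a = 8, c = 1, the solution is
  V(t) = (c^2 / (2 a)) * (exp(2 a t) - 1)
       = (1^2 / (2*8)) * (exp(16 t) - 1)
       = exp(16*t)/16 - 1/16.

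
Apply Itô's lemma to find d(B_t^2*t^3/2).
d(B_t^2*t^3/2) = (t^2*(3*B_t^2 + t)/2) dt + (B_t*t^3) dB_t

Itô's formula for f(t, x): d f(t, B_t) = (f_t + (1/2) f_xx) dt + f_x dB_t. Compute partials of f(t, x) = t^3*x^2/2:
  f_t(t,x)  = 3*t^2*x^2/2
  f_x(t,x)  = t^3*x
  f_xx(t,x) = t^3
Assemble drift = f_t + (1/2) f_xx = t^2*(t + 3*x^2)/2 and diffusion = f_x = t^3*x. Substituting x = B_t:
  d(B_t^2*t^3/2) = (t^2*(3*B_t^2 + t)/2) dt + (B_t*t^3) dB_t.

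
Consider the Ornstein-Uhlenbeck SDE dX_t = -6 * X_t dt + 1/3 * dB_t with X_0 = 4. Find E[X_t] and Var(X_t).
E[X_t] = 4*exp(-6*t); Var(X_t) = 1/108 - exp(-12*t)/108

The OU SDE dX = -theta X dt + sigma dB admits the integrating factor exp(theta t): d(exp(theta t) X_t) = sigma exp(theta t) dB_t. Integrating from 0 to t:
  X_t = x_0 * exp(-theta t) + sigma * int_0^t exp(-theta (t-s)) dB_s.
The Itô integral has mean 0 and (by the Itô isometry) variance sigma^2 * int_0^t exp(-2 theta (t - s)) ds = sigma^2 * (1 - exp(-2 theta t)) / (2 theta).
With theta = 6, sigma = 1/3, x_0 = 4:
  E[X_t] = 4 * exp(-6 t) = 4*exp(-6*t)
  Var(X_t) = (1/3)^2 * (1 - exp(-2*6 t)) / (2 * 6) = 1/108 - exp(-12*t)/108.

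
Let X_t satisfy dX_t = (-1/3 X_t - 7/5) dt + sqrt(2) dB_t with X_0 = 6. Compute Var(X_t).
Var(X_t) = 3 - 3*exp(-2*t/3)

The variance V(t) = Var(X_t) satisfies V'(t) = 2 a V(t) + c^2 with V(0) = 0 (drift coefficient is linear in X, diffusion is constant). With a = -1/3, c = sqrt(2), the solution is
  V(t) = (c^2 / (2 a)) * (exp(2 a t) - 1)
       = (sqrt(2)^2 / (2*(-1/3))) * (exp((-2/3) t) - 1)
       = 3 - 3*exp(-2*t/3).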